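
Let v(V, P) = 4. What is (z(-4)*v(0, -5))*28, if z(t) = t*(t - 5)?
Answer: 4032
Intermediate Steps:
z(t) = t*(-5 + t)
(z(-4)*v(0, -5))*28 = (-4*(-5 - 4)*4)*28 = (-4*(-9)*4)*28 = (36*4)*28 = 144*28 = 4032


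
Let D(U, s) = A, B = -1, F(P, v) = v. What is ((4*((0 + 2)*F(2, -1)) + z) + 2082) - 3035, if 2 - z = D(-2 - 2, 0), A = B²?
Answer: -960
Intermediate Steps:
A = 1 (A = (-1)² = 1)
D(U, s) = 1
z = 1 (z = 2 - 1*1 = 2 - 1 = 1)
((4*((0 + 2)*F(2, -1)) + z) + 2082) - 3035 = ((4*((0 + 2)*(-1)) + 1) + 2082) - 3035 = ((4*(2*(-1)) + 1) + 2082) - 3035 = ((4*(-2) + 1) + 2082) - 3035 = ((-8 + 1) + 2082) - 3035 = (-7 + 2082) - 3035 = 2075 - 3035 = -960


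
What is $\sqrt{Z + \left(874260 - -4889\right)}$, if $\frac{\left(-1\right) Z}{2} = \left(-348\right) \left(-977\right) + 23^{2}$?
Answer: $3 \sqrt{22011} \approx 445.08$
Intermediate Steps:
$Z = -681050$ ($Z = - 2 \left(\left(-348\right) \left(-977\right) + 23^{2}\right) = - 2 \left(339996 + 529\right) = \left(-2\right) 340525 = -681050$)
$\sqrt{Z + \left(874260 - -4889\right)} = \sqrt{-681050 + \left(874260 - -4889\right)} = \sqrt{-681050 + \left(874260 + 4889\right)} = \sqrt{-681050 + 879149} = \sqrt{198099} = 3 \sqrt{22011}$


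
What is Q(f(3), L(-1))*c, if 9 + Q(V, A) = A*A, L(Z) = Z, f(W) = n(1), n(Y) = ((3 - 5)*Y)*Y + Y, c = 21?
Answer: -168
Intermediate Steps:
n(Y) = Y - 2*Y² (n(Y) = (-2*Y)*Y + Y = -2*Y² + Y = Y - 2*Y²)
f(W) = -1 (f(W) = 1*(1 - 2*1) = 1*(1 - 2) = 1*(-1) = -1)
Q(V, A) = -9 + A² (Q(V, A) = -9 + A*A = -9 + A²)
Q(f(3), L(-1))*c = (-9 + (-1)²)*21 = (-9 + 1)*21 = -8*21 = -168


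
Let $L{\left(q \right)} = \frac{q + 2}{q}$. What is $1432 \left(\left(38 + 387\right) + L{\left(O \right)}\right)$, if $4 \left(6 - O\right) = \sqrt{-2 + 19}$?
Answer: $\frac{341282832}{559} + \frac{11456 \sqrt{17}}{559} \approx 6.1061 \cdot 10^{5}$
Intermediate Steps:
$O = 6 - \frac{\sqrt{17}}{4}$ ($O = 6 - \frac{\sqrt{-2 + 19}}{4} = 6 - \frac{\sqrt{17}}{4} \approx 4.9692$)
$L{\left(q \right)} = \frac{2 + q}{q}$
$1432 \left(\left(38 + 387\right) + L{\left(O \right)}\right) = 1432 \left(\left(38 + 387\right) + \frac{2 + \left(6 - \frac{\sqrt{17}}{4}\right)}{6 - \frac{\sqrt{17}}{4}}\right) = 1432 \left(425 + \frac{8 - \frac{\sqrt{17}}{4}}{6 - \frac{\sqrt{17}}{4}}\right) = 608600 + \frac{1432 \left(8 - \frac{\sqrt{17}}{4}\right)}{6 - \frac{\sqrt{17}}{4}}$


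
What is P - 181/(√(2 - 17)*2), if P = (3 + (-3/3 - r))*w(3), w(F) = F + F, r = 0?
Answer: 12 + 181*I*√15/30 ≈ 12.0 + 23.367*I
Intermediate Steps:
w(F) = 2*F
P = 12 (P = (3 + (-3/3 - 1*0))*(2*3) = (3 + (-3*⅓ + 0))*6 = (3 + (-1 + 0))*6 = (3 - 1)*6 = 2*6 = 12)
P - 181/(√(2 - 17)*2) = 12 - 181/(√(2 - 17)*2) = 12 - 181/(√(-15)*2) = 12 - 181/((I*√15)*2) = 12 - 181/(2*I*√15) = 12 - 181*(-I*√15/30) = 12 - (-181)*I*√15/30 = 12 + 181*I*√15/30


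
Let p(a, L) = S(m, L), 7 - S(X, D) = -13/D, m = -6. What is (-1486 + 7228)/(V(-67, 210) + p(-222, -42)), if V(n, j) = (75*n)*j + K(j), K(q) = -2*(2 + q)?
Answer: -241164/44338027 ≈ -0.0054392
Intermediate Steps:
S(X, D) = 7 + 13/D (S(X, D) = 7 - (-13)/D = 7 + 13/D)
p(a, L) = 7 + 13/L
K(q) = -4 - 2*q
V(n, j) = -4 - 2*j + 75*j*n (V(n, j) = (75*n)*j + (-4 - 2*j) = 75*j*n + (-4 - 2*j) = -4 - 2*j + 75*j*n)
(-1486 + 7228)/(V(-67, 210) + p(-222, -42)) = (-1486 + 7228)/((-4 - 2*210 + 75*210*(-67)) + (7 + 13/(-42))) = 5742/((-4 - 420 - 1055250) + (7 + 13*(-1/42))) = 5742/(-1055674 + (7 - 13/42)) = 5742/(-1055674 + 281/42) = 5742/(-44338027/42) = 5742*(-42/44338027) = -241164/44338027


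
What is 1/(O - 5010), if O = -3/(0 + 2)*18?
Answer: -1/5037 ≈ -0.00019853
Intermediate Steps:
O = -27 (O = -3/2*18 = -27)
1/(O - 5010) = 1/(-27 - 5010) = 1/(-5037) = -1/5037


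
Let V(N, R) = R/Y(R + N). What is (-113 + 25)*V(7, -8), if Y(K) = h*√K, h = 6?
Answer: -352*I/3 ≈ -117.33*I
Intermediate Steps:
Y(K) = 6*√K
V(N, R) = R/(6*√(N + R)) (V(N, R) = R/((6*√(R + N))) = R/((6*√(N + R))) = R*(1/(6*√(N + R))) = R/(6*√(N + R)))
(-113 + 25)*V(7, -8) = (-113 + 25)*((⅙)*(-8)/√(7 - 8)) = -44*(-8)/(3*√(-1)) = -44*(-8)*(-I)/3 = -352*I/3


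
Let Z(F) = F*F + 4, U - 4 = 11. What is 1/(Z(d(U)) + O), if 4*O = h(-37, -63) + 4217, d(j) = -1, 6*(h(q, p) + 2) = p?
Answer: 8/8449 ≈ 0.00094686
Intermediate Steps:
U = 15 (U = 4 + 11 = 15)
h(q, p) = -2 + p/6
Z(F) = 4 + F**2 (Z(F) = F**2 + 4 = 4 + F**2)
O = 8409/8 (O = ((-2 + (1/6)*(-63)) + 4217)/4 = ((-2 - 21/2) + 4217)/4 = (-25/2 + 4217)/4 = (1/4)*(8409/2) = 8409/8 ≈ 1051.1)
1/(Z(d(U)) + O) = 1/((4 + (-1)**2) + 8409/8) = 1/((4 + 1) + 8409/8) = 1/(5 + 8409/8) = 1/(8449/8) = 8/8449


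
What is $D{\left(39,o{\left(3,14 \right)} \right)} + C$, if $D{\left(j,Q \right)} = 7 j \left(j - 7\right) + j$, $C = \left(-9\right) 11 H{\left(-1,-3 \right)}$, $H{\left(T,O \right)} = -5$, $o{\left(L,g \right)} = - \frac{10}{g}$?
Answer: $9270$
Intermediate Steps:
$C = 495$ ($C = \left(-9\right) 11 \left(-5\right) = \left(-99\right) \left(-5\right) = 495$)
$D{\left(j,Q \right)} = j + 7 j \left(-7 + j\right)$ ($D{\left(j,Q \right)} = 7 j \left(-7 + j\right) + j = j + 7 j \left(-7 + j\right)$)
$D{\left(39,o{\left(3,14 \right)} \right)} + C = 39 \left(-48 + 7 \cdot 39\right) + 495 = 39 \left(-48 + 273\right) + 495 = 39 \cdot 225 + 495 = 8775 + 495 = 9270$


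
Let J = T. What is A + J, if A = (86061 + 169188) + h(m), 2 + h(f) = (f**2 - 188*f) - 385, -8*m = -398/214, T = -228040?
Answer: 19621459921/732736 ≈ 26778.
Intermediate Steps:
m = 199/856 (m = -(-199)/(4*214) = -1/8*(-199/107) = 199/856 ≈ 0.23248)
h(f) = -387 + f**2 - 188*f (h(f) = -2 + ((f**2 - 188*f) - 385) = -2 + (-385 + f**2 - 188*f) = -387 + f**2 - 188*f)
J = -228040
A = 186714577361/732736 (A = (86061 + 169188) + (-387 + (199/856)**2 - 188*199/856) = 255249 + (-387 + 39601/732736 - 9353/214) = 255249 - 315553903/732736 = 186714577361/732736 ≈ 2.5482e+5)
A + J = 186714577361/732736 - 228040 = 19621459921/732736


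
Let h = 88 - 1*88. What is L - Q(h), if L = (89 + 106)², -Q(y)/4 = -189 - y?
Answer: 37269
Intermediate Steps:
h = 0 (h = 88 - 88 = 0)
Q(y) = 756 + 4*y (Q(y) = -4*(-189 - y) = 756 + 4*y)
L = 38025 (L = 195² = 38025)
L - Q(h) = 38025 - (756 + 4*0) = 38025 - (756 + 0) = 38025 - 1*756 = 38025 - 756 = 37269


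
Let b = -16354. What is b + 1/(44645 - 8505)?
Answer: -591033559/36140 ≈ -16354.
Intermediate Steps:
b + 1/(44645 - 8505) = -16354 + 1/(44645 - 8505) = -16354 + 1/36140 = -591033559/36140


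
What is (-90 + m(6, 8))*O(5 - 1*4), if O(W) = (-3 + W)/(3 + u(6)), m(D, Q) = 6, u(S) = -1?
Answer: 84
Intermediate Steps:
O(W) = -3/2 + W/2 (O(W) = (-3 + W)/(3 - 1) = (-3 + W)/2 = (-3 + W)*(½) = -3/2 + W/2)
(-90 + m(6, 8))*O(5 - 1*4) = (-90 + 6)*(-3/2 + (5 - 1*4)/2) = -84*(-3/2 + (5 - 4)/2) = -84*(-3/2 + (½)*1) = -84*(-3/2 + ½) = -84*(-1) = 84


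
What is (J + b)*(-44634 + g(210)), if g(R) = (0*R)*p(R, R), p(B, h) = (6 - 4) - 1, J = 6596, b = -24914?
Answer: 817605612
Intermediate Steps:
p(B, h) = 1 (p(B, h) = 2 - 1 = 1)
g(R) = 0 (g(R) = (0*R)*1 = 0*1 = 0)
(J + b)*(-44634 + g(210)) = (6596 - 24914)*(-44634 + 0) = -18318*(-44634) = 817605612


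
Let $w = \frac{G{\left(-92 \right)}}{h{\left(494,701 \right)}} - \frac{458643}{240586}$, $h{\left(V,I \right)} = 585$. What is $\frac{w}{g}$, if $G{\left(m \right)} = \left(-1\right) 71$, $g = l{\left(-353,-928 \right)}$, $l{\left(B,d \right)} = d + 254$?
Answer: $\frac{285387761}{94860653940} \approx 0.0030085$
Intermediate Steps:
$l{\left(B,d \right)} = 254 + d$
$g = -674$ ($g = 254 - 928 = -674$)
$G{\left(m \right)} = -71$
$w = - \frac{285387761}{140742810}$ ($w = - \frac{71}{585} - \frac{458643}{240586} = - \frac{285387761}{140742810} \approx -2.0277$)
$\frac{w}{g} = - \frac{285387761}{140742810 \left(-674\right)} = \left(- \frac{285387761}{140742810}\right) \left(- \frac{1}{674}\right) = \frac{285387761}{94860653940}$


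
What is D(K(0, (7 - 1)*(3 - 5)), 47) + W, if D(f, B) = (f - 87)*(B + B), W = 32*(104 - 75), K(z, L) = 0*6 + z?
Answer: -7250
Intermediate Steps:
K(z, L) = z (K(z, L) = 0 + z = z)
W = 928 (W = 32*29 = 928)
D(f, B) = 2*B*(-87 + f) (D(f, B) = (-87 + f)*(2*B) = 2*B*(-87 + f))
D(K(0, (7 - 1)*(3 - 5)), 47) + W = 2*47*(-87 + 0) + 928 = 2*47*(-87) + 928 = -8178 + 928 = -7250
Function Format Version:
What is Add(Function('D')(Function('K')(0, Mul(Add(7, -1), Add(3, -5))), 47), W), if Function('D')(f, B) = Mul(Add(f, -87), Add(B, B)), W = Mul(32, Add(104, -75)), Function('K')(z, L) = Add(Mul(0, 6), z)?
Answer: -7250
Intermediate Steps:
Function('K')(z, L) = z (Function('K')(z, L) = Add(0, z) = z)
W = 928 (W = Mul(32, 29) = 928)
Function('D')(f, B) = Mul(2, B, Add(-87, f)) (Function('D')(f, B) = Mul(Add(-87, f), Mul(2, B)) = Mul(2, B, Add(-87, f)))
Add(Function('D')(Function('K')(0, Mul(Add(7, -1), Add(3, -5))), 47), W) = Add(Mul(2, 47, Add(-87, 0)), 928) = Add(Mul(2, 47, -87), 928) = Add(-8178, 928) = -7250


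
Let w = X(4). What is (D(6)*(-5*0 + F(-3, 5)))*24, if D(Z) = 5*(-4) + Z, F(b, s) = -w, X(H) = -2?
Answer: -672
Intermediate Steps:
w = -2
F(b, s) = 2 (F(b, s) = -1*(-2) = 2)
D(Z) = -20 + Z
(D(6)*(-5*0 + F(-3, 5)))*24 = ((-20 + 6)*(-5*0 + 2))*24 = -14*(0 + 2)*24 = -14*2*24 = -28*24 = -672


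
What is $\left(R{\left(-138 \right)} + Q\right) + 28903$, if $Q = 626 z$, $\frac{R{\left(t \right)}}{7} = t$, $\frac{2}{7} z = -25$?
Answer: $-26838$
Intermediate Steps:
$z = - \frac{175}{2}$ ($z = \frac{7}{2} \left(-25\right) = - \frac{175}{2} \approx -87.5$)
$R{\left(t \right)} = 7 t$
$Q = -54775$ ($Q = 626 \left(- \frac{175}{2}\right) = -54775$)
$\left(R{\left(-138 \right)} + Q\right) + 28903 = \left(7 \left(-138\right) - 54775\right) + 28903 = \left(-966 - 54775\right) + 28903 = -55741 + 28903 = -26838$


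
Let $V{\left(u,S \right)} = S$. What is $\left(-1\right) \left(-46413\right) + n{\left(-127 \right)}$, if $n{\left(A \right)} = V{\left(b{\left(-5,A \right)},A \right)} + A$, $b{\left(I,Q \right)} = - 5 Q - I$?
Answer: $46159$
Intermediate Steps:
$b{\left(I,Q \right)} = - I - 5 Q$
$n{\left(A \right)} = 2 A$ ($n{\left(A \right)} = A + A = 2 A$)
$\left(-1\right) \left(-46413\right) + n{\left(-127 \right)} = \left(-1\right) \left(-46413\right) + 2 \left(-127\right) = 46413 - 254 = 46159$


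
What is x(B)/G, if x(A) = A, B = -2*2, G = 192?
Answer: -1/48 ≈ -0.020833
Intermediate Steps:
B = -4
x(B)/G = -4/192 = -4*1/192 = -1/48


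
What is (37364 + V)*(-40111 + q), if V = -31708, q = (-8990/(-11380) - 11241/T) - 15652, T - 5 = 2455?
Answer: -36791804886102/116645 ≈ -3.1542e+8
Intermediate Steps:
T = 2460 (T = 5 + 2455 = 2460)
q = -7304673613/466580 (q = (-8990/(-11380) - 11241/2460) - 15652 = (-8990*(-1/11380) - 11241*1/2460) - 15652 = (899/1138 - 3747/820) - 15652 = -1763453/466580 - 15652 = -7304673613/466580 ≈ -15656.)
(37364 + V)*(-40111 + q) = (37364 - 31708)*(-40111 - 7304673613/466580) = 5656*(-26019663993/466580) = -36791804886102/116645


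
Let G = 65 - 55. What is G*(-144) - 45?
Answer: -1485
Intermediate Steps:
G = 10
G*(-144) - 45 = 10*(-144) - 45 = -1440 - 45 = -1485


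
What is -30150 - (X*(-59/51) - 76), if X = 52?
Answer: -1530706/51 ≈ -30014.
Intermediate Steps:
-30150 - (X*(-59/51) - 76) = -30150 - (52*(-59/51) - 76) = -30150 - (-3068/51 - 76) = -30150 - 1*(-6944/51) = -30150 + 6944/51 = -1530706/51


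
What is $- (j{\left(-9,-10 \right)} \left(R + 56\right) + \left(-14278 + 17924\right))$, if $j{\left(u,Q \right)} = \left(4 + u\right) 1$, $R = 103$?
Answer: $-2851$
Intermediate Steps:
$j{\left(u,Q \right)} = 4 + u$
$- (j{\left(-9,-10 \right)} \left(R + 56\right) + \left(-14278 + 17924\right)) = - (\left(4 - 9\right) \left(103 + 56\right) + \left(-14278 + 17924\right)) = - (\left(-5\right) 159 + 3646) = - (-795 + 3646) = \left(-1\right) 2851 = -2851$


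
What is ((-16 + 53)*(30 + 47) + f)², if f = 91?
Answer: 8643600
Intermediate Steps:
((-16 + 53)*(30 + 47) + f)² = ((-16 + 53)*(30 + 47) + 91)² = (37*77 + 91)² = (2849 + 91)² = 2940² = 8643600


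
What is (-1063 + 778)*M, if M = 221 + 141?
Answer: -103170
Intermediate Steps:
M = 362
(-1063 + 778)*M = (-1063 + 778)*362 = -285*362 = -103170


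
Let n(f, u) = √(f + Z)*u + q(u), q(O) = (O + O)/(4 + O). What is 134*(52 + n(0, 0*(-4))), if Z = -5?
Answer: 6968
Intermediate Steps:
q(O) = 2*O/(4 + O) (q(O) = (2*O)/(4 + O) = 2*O/(4 + O))
n(f, u) = u*√(-5 + f) + 2*u/(4 + u) (n(f, u) = √(f - 5)*u + 2*u/(4 + u) = √(-5 + f)*u + 2*u/(4 + u) = u*√(-5 + f) + 2*u/(4 + u))
134*(52 + n(0, 0*(-4))) = 134*(52 + (0*(-4))*(2 + √(-5 + 0)*(4 + 0*(-4)))/(4 + 0*(-4))) = 134*(52 + 0*(2 + √(-5)*(4 + 0))/(4 + 0)) = 134*(52 + 0*(2 + (I*√5)*4)/4) = 134*(52 + 0*(¼)*(2 + 4*I*√5)) = 134*(52 + 0) = 134*52 = 6968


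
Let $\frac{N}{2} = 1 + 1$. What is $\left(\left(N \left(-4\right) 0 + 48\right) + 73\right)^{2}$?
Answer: $14641$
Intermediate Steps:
$N = 4$ ($N = 2 \left(1 + 1\right) = 2 \cdot 2 = 4$)
$\left(\left(N \left(-4\right) 0 + 48\right) + 73\right)^{2} = \left(\left(4 \left(-4\right) 0 + 48\right) + 73\right)^{2} = \left(\left(\left(-16\right) 0 + 48\right) + 73\right)^{2} = \left(\left(0 + 48\right) + 73\right)^{2} = \left(48 + 73\right)^{2} = 121^{2} = 14641$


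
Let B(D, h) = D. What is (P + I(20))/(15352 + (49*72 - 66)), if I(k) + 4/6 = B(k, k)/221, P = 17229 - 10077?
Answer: 2370697/6236841 ≈ 0.38011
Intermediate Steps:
P = 7152
I(k) = -⅔ + k/221
(P + I(20))/(15352 + (49*72 - 66)) = (7152 + (-⅔ + (1/221)*20))/(15352 + (49*72 - 66)) = (7152 + (-⅔ + 20/221))/(15352 + (3528 - 66)) = (7152 - 382/663)/(15352 + 3462) = (4741394/663)/18814 = (4741394/663)*(1/18814) = 2370697/6236841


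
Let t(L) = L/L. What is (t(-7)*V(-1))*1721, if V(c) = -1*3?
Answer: -5163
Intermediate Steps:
t(L) = 1
V(c) = -3
(t(-7)*V(-1))*1721 = (1*(-3))*1721 = -3*1721 = -5163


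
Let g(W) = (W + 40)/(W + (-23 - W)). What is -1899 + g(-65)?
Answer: -43652/23 ≈ -1897.9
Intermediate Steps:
g(W) = -40/23 - W/23 (g(W) = (40 + W)/(-23) = (40 + W)*(-1/23) = -40/23 - W/23)
-1899 + g(-65) = -1899 + (-40/23 - 1/23*(-65)) = -1899 + (-40/23 + 65/23) = -1899 + 25/23 = -43652/23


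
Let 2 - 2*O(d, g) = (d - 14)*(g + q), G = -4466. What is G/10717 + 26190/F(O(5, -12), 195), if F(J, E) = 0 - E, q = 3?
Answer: -2681420/19903 ≈ -134.72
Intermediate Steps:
O(d, g) = 1 - (-14 + d)*(3 + g)/2 (O(d, g) = 1 - (d - 14)*(g + 3)/2 = 1 - (-14 + d)*(3 + g)/2)
F(J, E) = -E
G/10717 + 26190/F(O(5, -12), 195) = -4466/10717 + 26190/((-1*195)) = -4466*1/10717 + 26190/(-195) = -638/1531 + 26190*(-1/195) = -638/1531 - 1746/13 = -2681420/19903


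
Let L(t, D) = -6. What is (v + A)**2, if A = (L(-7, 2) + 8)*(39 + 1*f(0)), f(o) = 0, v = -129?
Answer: 2601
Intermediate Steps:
A = 78 (A = (-6 + 8)*(39 + 1*0) = 2*(39 + 0) = 2*39 = 78)
(v + A)**2 = (-129 + 78)**2 = (-51)**2 = 2601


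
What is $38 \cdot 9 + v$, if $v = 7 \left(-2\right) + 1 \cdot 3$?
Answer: $331$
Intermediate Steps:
$v = -11$ ($v = -14 + 3 = -11$)
$38 \cdot 9 + v = 38 \cdot 9 - 11 = 342 - 11 = 331$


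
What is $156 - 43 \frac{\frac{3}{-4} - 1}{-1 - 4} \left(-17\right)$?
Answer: $\frac{8237}{20} \approx 411.85$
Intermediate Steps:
$156 - 43 \frac{\frac{3}{-4} - 1}{-1 - 4} \left(-17\right) = 156 - 43 \frac{3 \left(- \frac{1}{4}\right) - 1}{-5} \left(-17\right) = 156 - 43 \left(- \frac{3}{4} - 1\right) \left(- \frac{1}{5}\right) \left(-17\right) = 156 - 43 \left(- \frac{7}{4}\right) \left(- \frac{1}{5}\right) \left(-17\right) = 156 - 43 \cdot \frac{7}{20} \left(-17\right) = 156 - - \frac{5117}{20} = 156 + \frac{5117}{20} = \frac{8237}{20}$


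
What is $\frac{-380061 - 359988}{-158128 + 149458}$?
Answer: $\frac{246683}{2890} \approx 85.357$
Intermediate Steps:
$\frac{-380061 - 359988}{-158128 + 149458} = \frac{-380061 - 359988}{-8670} = \left(-380061 - 359988\right) \left(- \frac{1}{8670}\right) = \left(-740049\right) \left(- \frac{1}{8670}\right) = \frac{246683}{2890}$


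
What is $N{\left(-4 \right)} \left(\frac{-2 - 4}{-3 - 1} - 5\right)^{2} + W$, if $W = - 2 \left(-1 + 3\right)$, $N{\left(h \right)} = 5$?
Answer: $\frac{229}{4} \approx 57.25$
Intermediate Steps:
$W = -4$ ($W = \left(-2\right) 2 = -4$)
$N{\left(-4 \right)} \left(\frac{-2 - 4}{-3 - 1} - 5\right)^{2} + W = 5 \left(\frac{-2 - 4}{-3 - 1} - 5\right)^{2} - 4 = 5 \left(- \frac{6}{-4} - 5\right)^{2} - 4 = 5 \left(\left(-6\right) \left(- \frac{1}{4}\right) - 5\right)^{2} - 4 = 5 \left(\frac{3}{2} - 5\right)^{2} - 4 = 5 \left(- \frac{7}{2}\right)^{2} - 4 = 5 \cdot \frac{49}{4} - 4 = \frac{245}{4} - 4 = \frac{229}{4}$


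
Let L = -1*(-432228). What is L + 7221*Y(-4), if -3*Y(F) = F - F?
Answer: 432228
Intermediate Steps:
L = 432228
Y(F) = 0 (Y(F) = -(F - F)/3 = -⅓*0 = 0)
L + 7221*Y(-4) = 432228 + 7221*0 = 432228 + 0 = 432228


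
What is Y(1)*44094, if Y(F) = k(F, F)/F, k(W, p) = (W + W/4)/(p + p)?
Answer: 110235/4 ≈ 27559.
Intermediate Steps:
k(W, p) = 5*W/(8*p) (k(W, p) = (W + W*(¼))/((2*p)) = (W + W/4)*(1/(2*p)) = (5*W/4)*(1/(2*p)) = 5*W/(8*p))
Y(F) = 5/(8*F) (Y(F) = (5*F/(8*F))/F = 5/(8*F))
Y(1)*44094 = ((5/8)/1)*44094 = ((5/8)*1)*44094 = (5/8)*44094 = 110235/4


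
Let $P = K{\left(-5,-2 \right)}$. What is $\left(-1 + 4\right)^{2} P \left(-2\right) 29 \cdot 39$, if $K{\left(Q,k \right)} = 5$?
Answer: $-101790$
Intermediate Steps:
$P = 5$
$\left(-1 + 4\right)^{2} P \left(-2\right) 29 \cdot 39 = \left(-1 + 4\right)^{2} \cdot 5 \left(-2\right) 29 \cdot 39 = 3^{2} \cdot 5 \left(-2\right) 29 \cdot 39 = 9 \cdot 5 \left(-2\right) 29 \cdot 39 = 45 \left(-2\right) 29 \cdot 39 = \left(-90\right) 29 \cdot 39 = \left(-2610\right) 39 = -101790$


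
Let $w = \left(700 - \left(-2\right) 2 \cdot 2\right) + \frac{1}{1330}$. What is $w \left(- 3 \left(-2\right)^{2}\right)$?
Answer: $- \frac{5649846}{665} \approx -8496.0$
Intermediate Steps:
$w = \frac{941641}{1330}$ ($w = \left(700 - \left(-4\right) 2\right) + \frac{1}{1330} = \left(700 - -8\right) + \frac{1}{1330} = \left(700 + 8\right) + \frac{1}{1330} = 708 + \frac{1}{1330} = \frac{941641}{1330} \approx 708.0$)
$w \left(- 3 \left(-2\right)^{2}\right) = \frac{941641 \left(- 3 \left(-2\right)^{2}\right)}{1330} = \frac{941641 \left(\left(-3\right) 4\right)}{1330} = \frac{941641}{1330} \left(-12\right) = - \frac{5649846}{665}$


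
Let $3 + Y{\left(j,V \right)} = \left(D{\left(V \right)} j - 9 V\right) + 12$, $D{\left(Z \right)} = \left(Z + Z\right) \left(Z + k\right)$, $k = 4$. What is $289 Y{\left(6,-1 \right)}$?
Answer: $-5202$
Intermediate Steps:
$D{\left(Z \right)} = 2 Z \left(4 + Z\right)$ ($D{\left(Z \right)} = \left(Z + Z\right) \left(Z + 4\right) = 2 Z \left(4 + Z\right)$)
$Y{\left(j,V \right)} = 9 - 9 V + 2 V j \left(4 + V\right)$ ($Y{\left(j,V \right)} = -3 - \left(-12 + 9 V - 2 V \left(4 + V\right) j\right) = -3 + \left(\left(2 V j \left(4 + V\right) - 9 V\right) + 12\right) = -3 + \left(\left(- 9 V + 2 V j \left(4 + V\right)\right) + 12\right) = -3 + \left(12 - 9 V + 2 V j \left(4 + V\right)\right) = 9 - 9 V + 2 V j \left(4 + V\right)$)
$289 Y{\left(6,-1 \right)} = 289 \left(9 - -9 + 2 \left(-1\right) 6 \left(4 - 1\right)\right) = 289 \left(9 + 9 + 2 \left(-1\right) 6 \cdot 3\right) = 289 \left(9 + 9 - 36\right) = 289 \left(-18\right) = -5202$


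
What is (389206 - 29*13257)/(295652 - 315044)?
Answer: -4753/19392 ≈ -0.24510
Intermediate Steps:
(389206 - 29*13257)/(295652 - 315044) = (389206 - 384453)/(-19392) = 4753*(-1/19392) = -4753/19392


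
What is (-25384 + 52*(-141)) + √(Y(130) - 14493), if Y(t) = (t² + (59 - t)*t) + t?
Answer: -32716 + I*√6693 ≈ -32716.0 + 81.811*I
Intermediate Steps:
Y(t) = t + t² + t*(59 - t) (Y(t) = (t² + t*(59 - t)) + t = t + t² + t*(59 - t))
(-25384 + 52*(-141)) + √(Y(130) - 14493) = (-25384 + 52*(-141)) + √(60*130 - 14493) = (-25384 - 7332) + √(7800 - 14493) = -32716 + √(-6693) = -32716 + I*√6693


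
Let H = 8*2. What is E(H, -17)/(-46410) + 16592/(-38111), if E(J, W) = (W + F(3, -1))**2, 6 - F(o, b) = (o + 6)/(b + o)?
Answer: -3116763551/7074926040 ≈ -0.44054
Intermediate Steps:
H = 16
F(o, b) = 6 - (6 + o)/(b + o) (F(o, b) = 6 - (o + 6)/(b + o) = 6 - (6 + o)/(b + o))
E(J, W) = (3/2 + W)**2 (E(J, W) = (W + (-6 + 5*3 + 6*(-1))/(-1 + 3))**2 = (W + (-6 + 15 - 6)/2)**2 = (W + (1/2)*3)**2 = (W + 3/2)**2 = (3/2 + W)**2)
E(H, -17)/(-46410) + 16592/(-38111) = ((3 + 2*(-17))**2/4)/(-46410) + 16592/(-38111) = ((3 - 34)**2/4)*(-1/46410) + 16592*(-1/38111) = ((1/4)*(-31)**2)*(-1/46410) - 16592/38111 = ((1/4)*961)*(-1/46410) - 16592/38111 = (961/4)*(-1/46410) - 16592/38111 = -961/185640 - 16592/38111 = -3116763551/7074926040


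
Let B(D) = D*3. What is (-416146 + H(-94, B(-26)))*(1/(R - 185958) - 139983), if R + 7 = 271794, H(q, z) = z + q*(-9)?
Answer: 4990600895132468/85829 ≈ 5.8146e+10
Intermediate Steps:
B(D) = 3*D
H(q, z) = z - 9*q
R = 271787 (R = -7 + 271794 = 271787)
(-416146 + H(-94, B(-26)))*(1/(R - 185958) - 139983) = (-416146 + (3*(-26) - 9*(-94)))*(1/(271787 - 185958) - 139983) = (-416146 + (-78 + 846))*(1/85829 - 139983) = (-416146 + 768)*(1/85829 - 139983) = -415378*(-12014600906/85829) = 4990600895132468/85829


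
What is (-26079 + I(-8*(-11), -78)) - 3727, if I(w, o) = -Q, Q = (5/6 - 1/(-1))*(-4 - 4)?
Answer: -89374/3 ≈ -29791.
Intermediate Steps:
Q = -44/3 (Q = (5*(⅙) - 1*(-1))*(-8) = (⅚ + 1)*(-8) = (11/6)*(-8) = -44/3 ≈ -14.667)
I(w, o) = 44/3 (I(w, o) = -1*(-44/3) = 44/3)
(-26079 + I(-8*(-11), -78)) - 3727 = (-26079 + 44/3) - 3727 = -78193/3 - 3727 = -89374/3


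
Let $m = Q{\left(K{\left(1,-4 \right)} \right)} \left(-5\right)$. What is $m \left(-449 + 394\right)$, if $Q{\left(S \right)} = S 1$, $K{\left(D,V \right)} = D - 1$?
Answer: $0$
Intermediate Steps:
$K{\left(D,V \right)} = -1 + D$
$Q{\left(S \right)} = S$
$m = 0$ ($m = \left(-1 + 1\right) \left(-5\right) = 0 \left(-5\right) = 0$)
$m \left(-449 + 394\right) = 0 \left(-449 + 394\right) = 0 \left(-55\right) = 0$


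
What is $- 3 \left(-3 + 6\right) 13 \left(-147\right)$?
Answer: $17199$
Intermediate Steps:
$- 3 \left(-3 + 6\right) 13 \left(-147\right) = \left(-3\right) 3 \cdot 13 \left(-147\right) = \left(-9\right) 13 \left(-147\right) = \left(-117\right) \left(-147\right) = 17199$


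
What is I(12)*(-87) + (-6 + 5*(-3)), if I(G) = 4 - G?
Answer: 675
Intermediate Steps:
I(12)*(-87) + (-6 + 5*(-3)) = (4 - 1*12)*(-87) + (-6 + 5*(-3)) = (4 - 12)*(-87) + (-6 - 15) = -8*(-87) - 21 = 696 - 21 = 675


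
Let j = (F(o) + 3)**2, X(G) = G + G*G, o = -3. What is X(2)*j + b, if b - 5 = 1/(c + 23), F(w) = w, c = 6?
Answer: 146/29 ≈ 5.0345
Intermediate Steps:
X(G) = G + G**2
b = 146/29 (b = 5 + 1/(6 + 23) = 5 + 1/29 = 146/29 ≈ 5.0345)
j = 0 (j = (-3 + 3)**2 = 0**2 = 0)
X(2)*j + b = (2*(1 + 2))*0 + 146/29 = (2*3)*0 + 146/29 = 6*0 + 146/29 = 0 + 146/29 = 146/29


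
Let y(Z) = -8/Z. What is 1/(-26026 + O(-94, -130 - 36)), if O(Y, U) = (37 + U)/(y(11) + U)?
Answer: -1834/47730265 ≈ -3.8424e-5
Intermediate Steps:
O(Y, U) = (37 + U)/(-8/11 + U)
1/(-26026 + O(-94, -130 - 36)) = 1/(-26026 + 11*(37 + (-130 - 36))/(-8 + 11*(-130 - 36))) = 1/(-26026 + 11*(37 - 166)/(-8 + 11*(-166))) = 1/(-26026 + 11*(-129)/(-8 - 1826)) = 1/(-26026 + 11*(-129)/(-1834)) = 1/(-26026 + 11*(-1/1834)*(-129)) = 1/(-26026 + 1419/1834) = 1/(-47730265/1834) = -1834/47730265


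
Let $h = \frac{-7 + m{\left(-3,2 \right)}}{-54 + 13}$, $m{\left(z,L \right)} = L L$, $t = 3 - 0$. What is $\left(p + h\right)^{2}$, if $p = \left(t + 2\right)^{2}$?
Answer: $\frac{1056784}{1681} \approx 628.66$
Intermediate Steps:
$t = 3$ ($t = 3 + 0 = 3$)
$m{\left(z,L \right)} = L^{2}$
$p = 25$ ($p = \left(3 + 2\right)^{2} = 5^{2} = 25$)
$h = \frac{3}{41}$ ($h = \frac{-7 + 2^{2}}{-54 + 13} = \frac{-7 + 4}{-41} = \left(-3\right) \left(- \frac{1}{41}\right) = \frac{3}{41} \approx 0.073171$)
$\left(p + h\right)^{2} = \left(25 + \frac{3}{41}\right)^{2} = \left(\frac{1028}{41}\right)^{2} = \frac{1056784}{1681}$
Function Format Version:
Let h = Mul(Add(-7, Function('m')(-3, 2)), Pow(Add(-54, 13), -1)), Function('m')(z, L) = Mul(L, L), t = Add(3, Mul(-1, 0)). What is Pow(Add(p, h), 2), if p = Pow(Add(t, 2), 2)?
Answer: Rational(1056784, 1681) ≈ 628.66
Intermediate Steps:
t = 3 (t = Add(3, 0) = 3)
Function('m')(z, L) = Pow(L, 2)
p = 25 (p = Pow(Add(3, 2), 2) = Pow(5, 2) = 25)
h = Rational(3, 41) (h = Mul(Add(-7, Pow(2, 2)), Pow(Add(-54, 13), -1)) = Mul(Add(-7, 4), Pow(-41, -1)) = Mul(-3, Rational(-1, 41)) = Rational(3, 41) ≈ 0.073171)
Pow(Add(p, h), 2) = Pow(Add(25, Rational(3, 41)), 2) = Pow(Rational(1028, 41), 2) = Rational(1056784, 1681)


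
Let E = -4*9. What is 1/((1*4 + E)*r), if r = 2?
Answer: -1/64 ≈ -0.015625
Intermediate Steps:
E = -36
1/((1*4 + E)*r) = 1/((1*4 - 36)*2) = 1/((4 - 36)*2) = 1/(-32*2) = 1/(-64) = -1/64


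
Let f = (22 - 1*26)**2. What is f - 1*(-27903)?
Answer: 27919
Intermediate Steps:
f = 16 (f = (22 - 26)**2 = (-4)**2 = 16)
f - 1*(-27903) = 16 - 1*(-27903) = 16 + 27903 = 27919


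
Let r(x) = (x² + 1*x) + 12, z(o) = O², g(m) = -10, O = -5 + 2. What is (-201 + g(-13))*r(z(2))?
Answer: -21522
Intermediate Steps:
O = -3
z(o) = 9 (z(o) = (-3)² = 9)
r(x) = 12 + x + x² (r(x) = (x² + x) + 12 = (x + x²) + 12 = 12 + x + x²)
(-201 + g(-13))*r(z(2)) = (-201 - 10)*(12 + 9 + 9²) = -211*(12 + 9 + 81) = -211*102 = -21522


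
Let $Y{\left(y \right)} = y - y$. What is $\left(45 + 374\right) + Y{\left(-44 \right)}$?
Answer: $419$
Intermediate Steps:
$Y{\left(y \right)} = 0$
$\left(45 + 374\right) + Y{\left(-44 \right)} = \left(45 + 374\right) + 0 = 419 + 0 = 419$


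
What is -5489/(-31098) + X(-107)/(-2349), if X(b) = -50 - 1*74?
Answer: 5583271/24349734 ≈ 0.22930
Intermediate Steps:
X(b) = -124 (X(b) = -50 - 74 = -124)
-5489/(-31098) + X(-107)/(-2349) = -5489/(-31098) - 124/(-2349) = -5489*(-1/31098) - 124*(-1/2349) = 5489/31098 + 124/2349 = 5583271/24349734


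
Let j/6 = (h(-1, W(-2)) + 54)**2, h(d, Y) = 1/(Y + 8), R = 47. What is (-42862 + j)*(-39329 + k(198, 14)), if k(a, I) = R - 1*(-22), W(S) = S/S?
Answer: 26812067360/27 ≈ 9.9304e+8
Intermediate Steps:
W(S) = 1
k(a, I) = 69 (k(a, I) = 47 - 1*(-22) = 47 + 22 = 69)
h(d, Y) = 1/(8 + Y)
j = 474338/27 (j = 6*(1/(8 + 1) + 54)**2 = 6*(1/9 + 54)**2 = 6*(487/9)**2 = 6*(237169/81) = 474338/27 ≈ 17568.)
(-42862 + j)*(-39329 + k(198, 14)) = (-42862 + 474338/27)*(-39329 + 69) = -682936/27*(-39260) = 26812067360/27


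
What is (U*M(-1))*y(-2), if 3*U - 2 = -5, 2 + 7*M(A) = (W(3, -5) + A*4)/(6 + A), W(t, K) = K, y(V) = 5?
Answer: 19/7 ≈ 2.7143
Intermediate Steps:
M(A) = -2/7 + (-5 + 4*A)/(7*(6 + A)) (M(A) = -2/7 + ((-5 + A*4)/(6 + A))/7 = -2/7 + ((-5 + 4*A)/(6 + A))/7 = -2/7 + (-5 + 4*A)/(7*(6 + A)))
U = -1 (U = ⅔ + (⅓)*(-5) = ⅔ - 5/3 = -1)
(U*M(-1))*y(-2) = -(-17 + 2*(-1))/(7*(6 - 1))*5 = -(-17 - 2)/(7*5)*5 = -(-19)/(7*5)*5 = -1*(-19/35)*5 = (19/35)*5 = 19/7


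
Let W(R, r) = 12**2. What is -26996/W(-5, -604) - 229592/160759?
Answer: -1093227803/5787324 ≈ -188.90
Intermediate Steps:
W(R, r) = 144
-26996/W(-5, -604) - 229592/160759 = -26996/144 - 229592/160759 = -26996*1/144 - 229592*1/160759 = -6749/36 - 229592/160759 = -1093227803/5787324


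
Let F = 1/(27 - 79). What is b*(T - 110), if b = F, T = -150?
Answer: 5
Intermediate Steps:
F = -1/52 (F = 1/(-52) = -1/52 ≈ -0.019231)
b = -1/52 ≈ -0.019231
b*(T - 110) = -(-150 - 110)/52 = -1/52*(-260) = 5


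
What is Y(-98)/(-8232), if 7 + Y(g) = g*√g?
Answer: 1/1176 + I*√2/12 ≈ 0.00085034 + 0.11785*I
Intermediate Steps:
Y(g) = -7 + g^(3/2) (Y(g) = -7 + g*√g = -7 + g^(3/2))
Y(-98)/(-8232) = (-7 + (-98)^(3/2))/(-8232) = (-7 - 686*I*√2)*(-1/8232) = 1/1176 + I*√2/12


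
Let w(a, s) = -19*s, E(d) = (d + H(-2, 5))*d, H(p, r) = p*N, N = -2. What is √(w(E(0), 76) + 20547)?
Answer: √19103 ≈ 138.21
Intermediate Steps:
H(p, r) = -2*p (H(p, r) = p*(-2) = -2*p)
E(d) = d*(4 + d) (E(d) = (d - 2*(-2))*d = (d + 4)*d = (4 + d)*d = d*(4 + d))
√(w(E(0), 76) + 20547) = √(-19*76 + 20547) = √(-1444 + 20547) = √19103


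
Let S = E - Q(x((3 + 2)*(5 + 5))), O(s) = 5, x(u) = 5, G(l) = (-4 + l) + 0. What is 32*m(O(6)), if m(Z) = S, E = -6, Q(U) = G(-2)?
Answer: 0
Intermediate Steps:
G(l) = -4 + l
Q(U) = -6 (Q(U) = -4 - 2 = -6)
S = 0 (S = -6 - 1*(-6) = -6 + 6 = 0)
m(Z) = 0
32*m(O(6)) = 32*0 = 0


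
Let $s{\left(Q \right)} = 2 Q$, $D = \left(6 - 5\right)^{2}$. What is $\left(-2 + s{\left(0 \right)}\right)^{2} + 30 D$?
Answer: $34$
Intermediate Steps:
$D = 1$ ($D = 1^{2} = 1$)
$\left(-2 + s{\left(0 \right)}\right)^{2} + 30 D = \left(-2 + 2 \cdot 0\right)^{2} + 30 \cdot 1 = \left(-2 + 0\right)^{2} + 30 = \left(-2\right)^{2} + 30 = 4 + 30 = 34$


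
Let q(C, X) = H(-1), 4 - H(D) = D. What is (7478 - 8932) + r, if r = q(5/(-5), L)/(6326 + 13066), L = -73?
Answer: -28195963/19392 ≈ -1454.0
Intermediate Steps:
H(D) = 4 - D
q(C, X) = 5 (q(C, X) = 4 - 1*(-1) = 4 + 1 = 5)
r = 5/19392 (r = 5/(6326 + 13066) = 5/19392 ≈ 0.00025784)
(7478 - 8932) + r = (7478 - 8932) + 5/19392 = -1454 + 5/19392 = -28195963/19392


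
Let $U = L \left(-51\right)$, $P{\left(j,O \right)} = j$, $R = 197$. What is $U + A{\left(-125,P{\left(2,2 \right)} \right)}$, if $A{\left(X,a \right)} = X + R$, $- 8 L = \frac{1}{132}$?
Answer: $\frac{25361}{352} \approx 72.048$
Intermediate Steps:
$L = - \frac{1}{1056}$ ($L = - \frac{1}{8 \cdot 132} = \left(- \frac{1}{8}\right) \frac{1}{132} = - \frac{1}{1056} \approx -0.00094697$)
$A{\left(X,a \right)} = 197 + X$ ($A{\left(X,a \right)} = X + 197 = 197 + X$)
$U = \frac{17}{352}$ ($U = \left(- \frac{1}{1056}\right) \left(-51\right) = \frac{17}{352} \approx 0.048295$)
$U + A{\left(-125,P{\left(2,2 \right)} \right)} = \frac{17}{352} + \left(197 - 125\right) = \frac{17}{352} + 72 = \frac{25361}{352}$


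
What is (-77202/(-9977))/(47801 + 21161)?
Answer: 38601/344016937 ≈ 0.00011221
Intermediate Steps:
(-77202/(-9977))/(47801 + 21161) = -77202*(-1/9977)/68962 = (77202/9977)*(1/68962) = 38601/344016937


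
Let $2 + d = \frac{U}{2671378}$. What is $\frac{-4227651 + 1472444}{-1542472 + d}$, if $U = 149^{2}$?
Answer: $\frac{566169181942}{316963929767} \approx 1.7862$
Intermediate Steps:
$U = 22201$
$d = - \frac{5320555}{2671378}$ ($d = -2 + \frac{22201}{2671378} = - \frac{5320555}{2671378} \approx -1.9917$)
$\frac{-4227651 + 1472444}{-1542472 + d} = \frac{-4227651 + 1472444}{-1542472 - \frac{5320555}{2671378}} = - \frac{2755207}{- \frac{4120531086971}{2671378}} = \left(-2755207\right) \left(- \frac{2671378}{4120531086971}\right) = \frac{566169181942}{316963929767}$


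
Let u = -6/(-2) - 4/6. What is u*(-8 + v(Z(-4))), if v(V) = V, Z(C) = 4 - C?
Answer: 0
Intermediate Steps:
u = 7/3 (u = -6*(-½) - 4*⅙ = 3 - ⅔ = 7/3 ≈ 2.3333)
u*(-8 + v(Z(-4))) = 7*(-8 + (4 - 1*(-4)))/3 = 7*(-8 + (4 + 4))/3 = 7*(-8 + 8)/3 = (7/3)*0 = 0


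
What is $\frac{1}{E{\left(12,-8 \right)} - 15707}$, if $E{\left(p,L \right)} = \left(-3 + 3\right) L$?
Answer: $- \frac{1}{15707} \approx -6.3666 \cdot 10^{-5}$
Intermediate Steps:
$E{\left(p,L \right)} = 0$ ($E{\left(p,L \right)} = 0 L = 0$)
$\frac{1}{E{\left(12,-8 \right)} - 15707} = \frac{1}{0 - 15707} = \frac{1}{-15707} = - \frac{1}{15707}$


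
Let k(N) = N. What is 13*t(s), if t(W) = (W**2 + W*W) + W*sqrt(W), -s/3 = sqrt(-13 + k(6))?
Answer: -1638 + 39*sqrt(3)*7**(3/4)*(-I)**(3/2) ≈ -1843.6 - 205.56*I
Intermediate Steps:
s = -3*I*sqrt(7) (s = -3*sqrt(-13 + 6) = -3*I*sqrt(7) ≈ -7.9373*I)
t(W) = W**(3/2) + 2*W**2 (t(W) = (W**2 + W**2) + W**(3/2) = 2*W**2 + W**(3/2) = W**(3/2) + 2*W**2)
13*t(s) = 13*((-3*I*sqrt(7))**(3/2) + 2*(-3*I*sqrt(7))**2) = 13*(3*sqrt(3)*7**(3/4)*(-I)**(3/2) + 2*(-63)) = 13*(3*sqrt(3)*7**(3/4)*(-I)**(3/2) - 126) = 13*(-126 + 3*sqrt(3)*7**(3/4)*(-I)**(3/2)) = -1638 + 39*sqrt(3)*7**(3/4)*(-I)**(3/2)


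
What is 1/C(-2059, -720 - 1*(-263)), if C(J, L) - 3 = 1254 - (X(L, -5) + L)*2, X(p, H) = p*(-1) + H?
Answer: 1/1267 ≈ 0.00078927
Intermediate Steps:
X(p, H) = H - p (X(p, H) = -p + H = H - p)
C(J, L) = 1267 (C(J, L) = 3 + (1254 - ((-5 - L) + L)*2) = 3 + (1254 - (-5)*2) = 3 + (1254 - 1*(-10)) = 3 + (1254 + 10) = 3 + 1264 = 1267)
1/C(-2059, -720 - 1*(-263)) = 1/1267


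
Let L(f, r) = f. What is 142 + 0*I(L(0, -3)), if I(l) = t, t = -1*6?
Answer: 142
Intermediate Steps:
t = -6
I(l) = -6
142 + 0*I(L(0, -3)) = 142 + 0*(-6) = 142 + 0 = 142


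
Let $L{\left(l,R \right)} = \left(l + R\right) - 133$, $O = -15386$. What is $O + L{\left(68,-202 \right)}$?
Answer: $-15653$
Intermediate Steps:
$L{\left(l,R \right)} = -133 + R + l$ ($L{\left(l,R \right)} = \left(R + l\right) - 133 = -133 + R + l$)
$O + L{\left(68,-202 \right)} = -15386 - 267 = -15653$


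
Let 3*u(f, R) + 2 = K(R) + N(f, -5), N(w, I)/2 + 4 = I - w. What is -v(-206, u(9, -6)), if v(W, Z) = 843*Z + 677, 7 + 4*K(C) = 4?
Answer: 40847/4 ≈ 10212.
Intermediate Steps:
N(w, I) = -8 - 2*w + 2*I (N(w, I) = -8 + 2*(I - w) = -8 + (-2*w + 2*I) = -8 - 2*w + 2*I)
K(C) = -¾ (K(C) = -7/4 + (¼)*4 = -7/4 + 1 = -¾)
u(f, R) = -83/12 - 2*f/3 (u(f, R) = -⅔ + (-¾ + (-8 - 2*f + 2*(-5)))/3 = -⅔ + (-¾ + (-8 - 2*f - 10))/3 = -⅔ + (-¾ + (-18 - 2*f))/3 = -⅔ + (-75/4 - 2*f)/3 = -⅔ + (-25/4 - 2*f/3) = -83/12 - 2*f/3)
v(W, Z) = 677 + 843*Z
-v(-206, u(9, -6)) = -(677 + 843*(-83/12 - ⅔*9)) = -(677 + 843*(-83/12 - 6)) = -(677 + 843*(-155/12)) = -(677 - 43555/4) = -1*(-40847/4) = 40847/4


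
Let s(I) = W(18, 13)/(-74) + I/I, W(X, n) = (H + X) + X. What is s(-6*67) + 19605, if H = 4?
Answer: 725402/37 ≈ 19605.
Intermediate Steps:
W(X, n) = 4 + 2*X (W(X, n) = (4 + X) + X = 4 + 2*X)
s(I) = 17/37 (s(I) = (4 + 2*18)/(-74) + I/I = (4 + 36)*(-1/74) + 1 = 40*(-1/74) + 1 = -20/37 + 1 = 17/37)
s(-6*67) + 19605 = 17/37 + 19605 = 725402/37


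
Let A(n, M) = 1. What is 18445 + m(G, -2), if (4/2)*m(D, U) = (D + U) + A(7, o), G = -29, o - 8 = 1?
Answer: 18430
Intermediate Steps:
o = 9 (o = 8 + 1 = 9)
m(D, U) = ½ + D/2 + U/2 (m(D, U) = ((D + U) + 1)/2 = (1 + D + U)/2 = ½ + D/2 + U/2)
18445 + m(G, -2) = 18445 + (½ + (½)*(-29) + (½)*(-2)) = 18445 + (½ - 29/2 - 1) = 18445 - 15 = 18430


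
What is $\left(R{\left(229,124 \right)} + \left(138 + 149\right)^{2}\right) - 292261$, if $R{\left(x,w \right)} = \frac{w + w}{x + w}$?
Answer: $- \frac{74091628}{353} \approx -2.0989 \cdot 10^{5}$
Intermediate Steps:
$R{\left(x,w \right)} = \frac{2 w}{w + x}$
$\left(R{\left(229,124 \right)} + \left(138 + 149\right)^{2}\right) - 292261 = \left(2 \cdot 124 \frac{1}{124 + 229} + \left(138 + 149\right)^{2}\right) - 292261 = \left(2 \cdot 124 \cdot \frac{1}{353} + 287^{2}\right) - 292261 = \left(2 \cdot 124 \cdot \frac{1}{353} + 82369\right) - 292261 = \left(\frac{248}{353} + 82369\right) - 292261 = \frac{29076505}{353} - 292261 = - \frac{74091628}{353}$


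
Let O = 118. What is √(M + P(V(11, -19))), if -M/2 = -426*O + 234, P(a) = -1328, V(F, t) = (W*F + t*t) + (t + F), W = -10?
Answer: 2*√24685 ≈ 314.23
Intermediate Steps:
V(F, t) = t + t² - 9*F (V(F, t) = (-10*F + t*t) + (t + F) = (-10*F + t²) + (F + t) = (t² - 10*F) + (F + t) = t + t² - 9*F)
M = 100068 (M = -2*(-426*118 + 234) = -2*(-50268 + 234) = -2*(-50034) = 100068)
√(M + P(V(11, -19))) = √(100068 - 1328) = √98740 = 2*√24685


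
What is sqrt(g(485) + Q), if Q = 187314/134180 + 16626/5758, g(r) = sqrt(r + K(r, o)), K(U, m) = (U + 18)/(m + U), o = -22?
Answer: sqrt(34257426746450618591070 + 17273482507620322300*sqrt(104201854))/89429426930 ≈ 5.1314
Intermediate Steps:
K(U, m) = (18 + U)/(U + m)
g(r) = sqrt(r + (18 + r)/(-22 + r)) (g(r) = sqrt(r + (18 + r)/(r - 22)) = sqrt(r + (18 + r)/(-22 + r)))
Q = 827357673/193152110 (Q = 187314*(1/134180) + 16626*(1/5758) = 93657/67090 + 8313/2879 = 827357673/193152110 ≈ 4.2834)
sqrt(g(485) + Q) = sqrt(sqrt((18 + 485 + 485*(-22 + 485))/(-22 + 485)) + 827357673/193152110) = sqrt(sqrt((18 + 485 + 485*463)/463) + 827357673/193152110) = sqrt(sqrt((18 + 485 + 224555)/463) + 827357673/193152110) = sqrt(sqrt((1/463)*225058) + 827357673/193152110) = sqrt(sqrt(225058/463) + 827357673/193152110) = sqrt(sqrt(104201854)/463 + 827357673/193152110) = sqrt(827357673/193152110 + sqrt(104201854)/463)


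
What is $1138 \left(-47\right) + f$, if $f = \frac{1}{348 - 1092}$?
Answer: $- \frac{39793585}{744} \approx -53486.0$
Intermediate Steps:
$f = - \frac{1}{744}$ ($f = \frac{1}{-744} = - \frac{1}{744} \approx -0.0013441$)
$1138 \left(-47\right) + f = 1138 \left(-47\right) - \frac{1}{744} = -53486 - \frac{1}{744} = - \frac{39793585}{744}$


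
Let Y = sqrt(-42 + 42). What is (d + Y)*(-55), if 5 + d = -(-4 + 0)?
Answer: 55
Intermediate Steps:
d = -1 (d = -5 - (-4 + 0) = -5 - 1*(-4) = -5 + 4 = -1)
Y = 0 (Y = sqrt(0) = 0)
(d + Y)*(-55) = (-1 + 0)*(-55) = -1*(-55) = 55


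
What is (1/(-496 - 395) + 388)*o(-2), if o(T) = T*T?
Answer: 1382828/891 ≈ 1552.0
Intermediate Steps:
o(T) = T²
(1/(-496 - 395) + 388)*o(-2) = (1/(-496 - 395) + 388)*(-2)² = (1/(-891) + 388)*4 = (-1/891 + 388)*4 = (345707/891)*4 = 1382828/891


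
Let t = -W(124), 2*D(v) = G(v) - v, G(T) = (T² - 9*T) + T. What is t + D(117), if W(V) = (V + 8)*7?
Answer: 5394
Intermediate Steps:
G(T) = T² - 8*T
W(V) = 56 + 7*V (W(V) = (8 + V)*7 = 56 + 7*V)
D(v) = -v/2 + v*(-8 + v)/2 (D(v) = (v*(-8 + v) - v)/2 = (-v + v*(-8 + v))/2 = -v/2 + v*(-8 + v)/2)
t = -924 (t = -(56 + 7*124) = -(56 + 868) = -1*924 = -924)
t + D(117) = -924 + (½)*117*(-9 + 117) = -924 + (½)*117*108 = -924 + 6318 = 5394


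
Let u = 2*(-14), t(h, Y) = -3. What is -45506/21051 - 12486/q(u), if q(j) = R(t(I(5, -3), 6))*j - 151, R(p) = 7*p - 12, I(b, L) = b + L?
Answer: -298018924/16272423 ≈ -18.314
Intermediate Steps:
I(b, L) = L + b
u = -28
R(p) = -12 + 7*p
q(j) = -151 - 33*j (q(j) = (-12 + 7*(-3))*j - 151 = (-12 - 21)*j - 151 = -33*j - 151 = -151 - 33*j)
-45506/21051 - 12486/q(u) = -45506/21051 - 12486/(-151 - 33*(-28)) = -45506*1/21051 - 12486/(-151 + 924) = -45506/21051 - 12486/773 = -298018924/16272423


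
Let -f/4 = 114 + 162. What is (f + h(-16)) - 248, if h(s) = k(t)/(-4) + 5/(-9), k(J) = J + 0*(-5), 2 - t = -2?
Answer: -12182/9 ≈ -1353.6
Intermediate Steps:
t = 4 (t = 2 - 1*(-2) = 2 + 2 = 4)
f = -1104 (f = -4*(114 + 162) = -4*276 = -1104)
k(J) = J (k(J) = J + 0 = J)
h(s) = -14/9 (h(s) = 4/(-4) + 5/(-9) = 4*(-1/4) + 5*(-1/9) = -1 - 5/9 = -14/9)
(f + h(-16)) - 248 = (-1104 - 14/9) - 248 = -9950/9 - 248 = -12182/9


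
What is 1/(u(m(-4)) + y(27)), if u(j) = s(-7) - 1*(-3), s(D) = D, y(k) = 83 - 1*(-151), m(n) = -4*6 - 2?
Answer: 1/230 ≈ 0.0043478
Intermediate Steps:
m(n) = -26 (m(n) = -24 - 2 = -26)
y(k) = 234 (y(k) = 83 + 151 = 234)
u(j) = -4 (u(j) = -7 - 1*(-3) = -7 + 3 = -4)
1/(u(m(-4)) + y(27)) = 1/(-4 + 234) = 1/230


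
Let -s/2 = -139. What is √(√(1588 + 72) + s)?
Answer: √(278 + 2*√415) ≈ 17.853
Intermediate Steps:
s = 278 (s = -2*(-139) = 278)
√(√(1588 + 72) + s) = √(√(1588 + 72) + 278) = √(√1660 + 278) = √(2*√415 + 278) = √(278 + 2*√415)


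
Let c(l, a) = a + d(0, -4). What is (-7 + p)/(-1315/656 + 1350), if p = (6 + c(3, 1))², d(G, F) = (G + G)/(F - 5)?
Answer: 27552/884285 ≈ 0.031157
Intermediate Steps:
d(G, F) = 2*G/(-5 + F) (d(G, F) = (2*G)/(-5 + F) = 2*G/(-5 + F))
c(l, a) = a (c(l, a) = a + 2*0/(-5 - 4) = a + 2*0/(-9) = a + 2*0*(-⅑) = a + 0 = a)
p = 49 (p = (6 + 1)² = 7² = 49)
(-7 + p)/(-1315/656 + 1350) = (-7 + 49)/(-1315/656 + 1350) = 42/(-1315*1/656 + 1350) = 42/(-1315/656 + 1350) = 42/(884285/656) = (656/884285)*42 = 27552/884285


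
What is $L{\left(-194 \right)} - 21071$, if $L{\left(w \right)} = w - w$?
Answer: $-21071$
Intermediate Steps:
$L{\left(w \right)} = 0$
$L{\left(-194 \right)} - 21071 = 0 - 21071 = -21071$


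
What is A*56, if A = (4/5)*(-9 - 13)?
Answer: -4928/5 ≈ -985.60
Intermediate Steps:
A = -88/5 (A = (4*(⅕))*(-22) = (⅘)*(-22) = -88/5 ≈ -17.600)
A*56 = -88/5*56 = -4928/5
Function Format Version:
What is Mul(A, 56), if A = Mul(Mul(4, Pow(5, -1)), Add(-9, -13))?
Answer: Rational(-4928, 5) ≈ -985.60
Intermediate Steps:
A = Rational(-88, 5) (A = Mul(Mul(4, Rational(1, 5)), -22) = Mul(Rational(4, 5), -22) = Rational(-88, 5) ≈ -17.600)
Mul(A, 56) = Mul(Rational(-88, 5), 56) = Rational(-4928, 5)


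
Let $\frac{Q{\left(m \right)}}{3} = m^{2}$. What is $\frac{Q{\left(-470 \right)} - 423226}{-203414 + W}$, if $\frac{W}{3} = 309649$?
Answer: $\frac{239474}{725533} \approx 0.33007$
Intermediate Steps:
$Q{\left(m \right)} = 3 m^{2}$
$W = 928947$ ($W = 3 \cdot 309649 = 928947$)
$\frac{Q{\left(-470 \right)} - 423226}{-203414 + W} = \frac{3 \left(-470\right)^{2} - 423226}{-203414 + 928947} = \frac{3 \cdot 220900 - 423226}{725533} = \left(662700 - 423226\right) \frac{1}{725533} = 239474 \cdot \frac{1}{725533} = \frac{239474}{725533}$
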